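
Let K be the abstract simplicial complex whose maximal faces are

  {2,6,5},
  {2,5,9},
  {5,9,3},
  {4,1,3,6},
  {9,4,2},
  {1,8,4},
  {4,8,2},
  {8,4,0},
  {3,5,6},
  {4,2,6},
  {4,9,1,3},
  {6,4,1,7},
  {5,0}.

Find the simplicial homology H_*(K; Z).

H_0 ≅ Z,  H_1 ≅ Z,  H_2 ≅ Z,  H_3 = 0.

Take the total order 0 < 1 < 2 < 3 < 4 < 5 < 6 < 7 < 8 < 9 on the vertex set. Then K (dimension 3) consists of the simplices:

  0-simplices (10): [0], [1], [2], [3], [4], [5], [6], [7], [8], [9]
  1-simplices (25): (25 of them)
  2-simplices (19): (19 of them)
  3-simplices (3): [1,3,4,6], [1,3,4,9], [1,4,6,7]

so the chain groups are C_0 ≅ Z^10, C_1 ≅ Z^25, C_2 ≅ Z^19, C_3 ≅ Z^3.

The boundary map ∂_1: C_1 → C_0 sends each edge [p,q] (with p < q) to q − p.
The 10×25 boundary matrix has rank 9 and Smith normal form diag(1,1,1,1,1,1,1,1,1).

The boundary map ∂_2: C_2 → C_1 sends each 2-simplex [p,q,r] to [q,r] − [p,r] + [p,q]. For instance
  ∂[1,3,9] = [3,9] − [1,9] + [1,3],
  ∂[3,5,6] = [5,6] − [3,6] + [3,5].
This gives a 25×19 integer matrix of rank 15; reducing to Smith normal form yields diagonal entries (1,1,1,1,1,1,1,1,1,1,1,1,1,1,1).

Boundary ∂_3: C_3 → C_2 sends each 3-simplex σ to the alternating sum Σ_i (−1)^i (σ with its i-th vertex removed). For instance
  ∂[1,4,6,7] = [4,6,7] − [1,6,7] + [1,4,7] − [1,4,6],
  ∂[1,3,4,9] = [3,4,9] − [1,4,9] + [1,3,9] − [1,3,4].
As a 19×3 matrix over Z this has rank 3, with invariant factors (1,1,1).

Reading off H_k = ker ∂_k / im ∂_{k+1}:

  H_0: rank C_0 − rank ∂_1 = 10 − 9 = 1, and the invariant factors of ∂_1 are all 1, so H_0 ≅ Z.
  H_1: rank ker ∂_1 − rank ∂_2 = (25 − 9) − 15 = 1, and the invariant factors of ∂_2 are all 1, so H_1 ≅ Z.
  H_2: rank ker ∂_2 − rank ∂_3 = (19 − 15) − 3 = 1, and the invariant factors of ∂_3 are all 1, so H_2 ≅ Z.
  H_3: rank ker ∂_3 − rank ∂_4 = (3 − 3) − 0 = 0, and there is no ∂_4, so H_3 ≅ 0.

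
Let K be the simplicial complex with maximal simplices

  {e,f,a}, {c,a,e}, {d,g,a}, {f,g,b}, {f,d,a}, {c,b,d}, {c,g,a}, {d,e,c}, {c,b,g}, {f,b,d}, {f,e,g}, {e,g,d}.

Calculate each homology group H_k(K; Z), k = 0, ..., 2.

We work with the vertex ordering a < b < c < d < e < f < g. The simplices of K, each written with vertices in increasing order, are:

  0-simplices (7): a, b, c, d, e, f, g
  1-simplices (18): ac, ad, ae, af, ag, bc, bd, bf, bg, cd, ce, cg, de, df, dg, ef, eg, fg
  2-simplices (12): ace, acg, adf, adg, aef, bcd, bcg, bdf, bfg, cde, deg, efg

so the chain groups are C_0 ≅ Z^7, C_1 ≅ Z^18, C_2 ≅ Z^12.

∂_1: C_1 → C_0 maps an edge to its endpoints' difference, ∂[p,q] = q − p.
The 7×18 boundary matrix has rank 6 and Smith normal form diag(1,1,1,1,1,1).

The boundary map ∂_2: C_2 → C_1 maps a triangle to the signed sum of its edges. For instance
  ∂cde = de − ce + cd,
  ∂acg = cg − ag + ac.
The 18×12 boundary matrix has rank 12 and Smith normal form diag(1,1,1,1,1,1,1,1,1,1,1,2).

From H_k ≅ ker(∂_k) / im(∂_{k+1}) we obtain:

  H_0: rank C_0 − rank ∂_1 = 7 − 6 = 1, and the invariant factors of ∂_1 are all 1, so H_0 = Z.
  H_1: rank ker ∂_1 − rank ∂_2 = (18 − 6) − 12 = 0, and ∂_2 has invariant factor 2 > 1, so H_1 = Z/2.
  H_2: rank ker ∂_2 − rank ∂_3 = (12 − 12) − 0 = 0, and there is no ∂_3, so H_2 = 0.

H_0 = Z,  H_1 = Z/2,  H_2 = 0.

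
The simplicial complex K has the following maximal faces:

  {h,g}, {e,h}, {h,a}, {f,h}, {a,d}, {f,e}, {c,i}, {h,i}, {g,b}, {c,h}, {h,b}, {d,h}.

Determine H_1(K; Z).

Fix the vertex order a < b < c < d < e < f < g < h < i and write every simplex with vertices in increasing order. Then dim K = 1 and the simplices of K are:

  0-simplices (9): a, b, c, d, e, f, g, h, i
  1-simplices (12): ad, ah, bg, bh, ch, ci, dh, ef, eh, fh, gh, hi

giving chain groups C_0 ≅ Z^9, C_1 ≅ Z^12.

Boundary ∂_1: C_1 → C_0 is given by ∂[p,q] = [q] − [p]. For instance
  ∂bg = g − b.
The 9×12 boundary matrix has rank 8 and Smith normal form diag(1,1,1,1,1,1,1,1).

Reading off H_k = ker ∂_k / im ∂_{k+1}:

  H_1: rank ker ∂_1 − rank ∂_2 = (12 − 8) − 0 = 4, and there is no ∂_2, so H_1 = Z^4.

H_1 ≅ Z^4.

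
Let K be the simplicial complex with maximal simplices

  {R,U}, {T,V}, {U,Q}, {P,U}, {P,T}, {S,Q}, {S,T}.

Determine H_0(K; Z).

H_0 = Z.

Take the total order P < Q < R < S < T < U < V on the vertex set. Then K (dimension 1) consists of the simplices:

  0-simplices (7): P, Q, R, S, T, U, V
  1-simplices (7): PT, PU, QS, QU, RU, ST, TV

Hence C_0 ≅ Z^7, C_1 ≅ Z^7.

Boundary ∂_1: C_1 → C_0 maps an edge to its endpoints' difference, ∂[p,q] = q − p. For instance
  ∂RU = U − R.
The resulting 7×7 matrix has rank 6, and its Smith normal form has invariant factors (1,1,1,1,1,1).

From H_k ≅ ker(∂_k) / im(∂_{k+1}) we obtain:

  H_0: rank C_0 − rank ∂_1 = 7 − 6 = 1, and the invariant factors of ∂_1 are all 1, so H_0 ≅ Z.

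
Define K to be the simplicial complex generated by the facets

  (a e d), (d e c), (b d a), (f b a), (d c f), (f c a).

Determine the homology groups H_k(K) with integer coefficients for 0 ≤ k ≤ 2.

H_0 = Z,  H_1 = Z,  H_2 = 0.

We work with the vertex ordering a < b < c < d < e < f. The simplices of K, each written with vertices in increasing order, are:

  0-simplices (6): a, b, c, d, e, f
  1-simplices (12): ab, ac, ad, ae, af, bd, bf, cd, ce, cf, de, df
  2-simplices (6): abd, abf, acf, ade, cde, cdf

so the chain groups are C_0 ≅ Z^6, C_1 ≅ Z^12, C_2 ≅ Z^6.

The boundary map ∂_1: C_1 → C_0 sends each edge [p,q] (with p < q) to q − p. For instance
  ∂de = e − d.
The 6×12 boundary matrix has rank 5 and Smith normal form diag(1,1,1,1,1).

The boundary map ∂_2: C_2 → C_1 sends each 2-simplex [p,q,r] to [q,r] − [p,r] + [p,q]. For instance
  ∂cdf = df − cf + cd,
  ∂abd = bd − ad + ab.
As a 12×6 matrix over Z this has rank 6, with invariant factors (1,1,1,1,1,1).

Now H_k = ker ∂_k / im ∂_{k+1}, so:

  H_0: rank C_0 − rank ∂_1 = 6 − 5 = 1, and the invariant factors of ∂_1 are all 1, so H_0 ≅ Z.
  H_1: rank ker ∂_1 − rank ∂_2 = (12 − 5) − 6 = 1, and the invariant factors of ∂_2 are all 1, so H_1 ≅ Z.
  H_2: rank ker ∂_2 − rank ∂_3 = (6 − 6) − 0 = 0, and there is no ∂_3, so H_2 ≅ 0.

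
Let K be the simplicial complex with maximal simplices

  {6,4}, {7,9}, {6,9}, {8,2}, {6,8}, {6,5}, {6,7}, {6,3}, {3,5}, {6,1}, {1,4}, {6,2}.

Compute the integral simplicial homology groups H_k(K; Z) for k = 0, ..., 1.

Order the vertices as 1 < 2 < 3 < 4 < 5 < 6 < 7 < 8 < 9. Listing each simplex with vertices in this order, K has dimension 1 with simplices:

  0-simplices (9): [1], [2], [3], [4], [5], [6], [7], [8], [9]
  1-simplices (12): [1,4], [1,6], [2,6], [2,8], [3,5], [3,6], [4,6], [5,6], [6,7], [6,8], [6,9], [7,9]

giving chain groups C_0 ≅ Z^9, C_1 ≅ Z^12.

The boundary map ∂_1: C_1 → C_0 is given by ∂[p,q] = [q] − [p].
As a 9×12 matrix over Z this has rank 8, with invariant factors (1,1,1,1,1,1,1,1).

Computing H_k = (kernel of ∂_k) / (image of ∂_{k+1}):

  H_0: rank C_0 − rank ∂_1 = 9 − 8 = 1, and the invariant factors of ∂_1 are all 1, so H_0 ≅ Z.
  H_1: rank ker ∂_1 − rank ∂_2 = (12 − 8) − 0 = 4, and there is no ∂_2, so H_1 ≅ Z^4.

As a check, the Euler characteristic is 9 − 12 = -3, which agrees with 1 − 4 = -3.

H_0 = Z,  H_1 = Z^4.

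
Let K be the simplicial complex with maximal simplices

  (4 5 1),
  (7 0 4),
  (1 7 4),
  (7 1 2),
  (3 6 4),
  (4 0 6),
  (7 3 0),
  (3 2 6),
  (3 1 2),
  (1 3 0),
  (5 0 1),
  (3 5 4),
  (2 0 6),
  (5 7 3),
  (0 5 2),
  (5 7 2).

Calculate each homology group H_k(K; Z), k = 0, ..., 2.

Take the total order 0 < 1 < 2 < 3 < 4 < 5 < 6 < 7 on the vertex set. Then K (dimension 2) consists of the simplices:

  0-simplices (8): [0], [1], [2], [3], [4], [5], [6], [7]
  1-simplices (24): (24 of them)
  2-simplices (16): [0,1,3], [0,1,5], [0,2,5], [0,2,6], [0,3,7], [0,4,6], [0,4,7], [1,2,3], [1,2,7], [1,4,5], [1,4,7], [2,3,6], [2,5,7], [3,4,5], [3,4,6], [3,5,7]

Hence C_0 ≅ Z^8, C_1 ≅ Z^24, C_2 ≅ Z^16.

Boundary ∂_1: C_1 → C_0 is given by ∂[p,q] = [q] − [p]. For instance
  ∂[0,7] = [7] − [0].
This gives a 8×24 integer matrix of rank 7; reducing to Smith normal form yields diagonal entries (1,1,1,1,1,1,1).

The boundary map ∂_2: C_2 → C_1 sends each 2-simplex [p,q,r] to [q,r] − [p,r] + [p,q]. For instance
  ∂[3,4,6] = [4,6] − [3,6] + [3,4],
  ∂[0,1,3] = [1,3] − [0,3] + [0,1].
The 24×16 boundary matrix has rank 15 and Smith normal form diag(1,1,1,1,1,1,1,1,1,1,1,1,1,1,1).

Reading off H_k = ker ∂_k / im ∂_{k+1}:

  H_0: rank C_0 − rank ∂_1 = 8 − 7 = 1, and the invariant factors of ∂_1 are all 1, so H_0 = Z.
  H_1: rank ker ∂_1 − rank ∂_2 = (24 − 7) − 15 = 2, and the invariant factors of ∂_2 are all 1, so H_1 = Z^2.
  H_2: rank ker ∂_2 − rank ∂_3 = (16 − 15) − 0 = 1, and there is no ∂_3, so H_2 = Z.

(K is a triangulation of the torus T^2.)

H_0 = Z,  H_1 = Z^2,  H_2 = Z.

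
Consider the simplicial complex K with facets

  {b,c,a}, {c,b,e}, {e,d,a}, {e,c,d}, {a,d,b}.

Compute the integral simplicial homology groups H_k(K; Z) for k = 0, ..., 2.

H_0 ≅ Z,  H_1 ≅ Z,  H_2 = 0.

K has 5 vertices, 10 edges, 5 triangles.
rank ∂_0 = 0, rank ∂_1 = 4 ⇒ b_0 = 5 − 0 − 4 = 1; all invariant factors of ∂_1 are 1 so no torsion. So H_0 = Z.
rank ∂_1 = 4, rank ∂_2 = 5 ⇒ b_1 = 10 − 4 − 5 = 1; all invariant factors of ∂_2 are 1 so no torsion. So H_1 = Z.
rank ∂_2 = 5, rank ∂_3 = 0 ⇒ b_2 = 5 − 5 − 0 = 0. So H_2 = 0.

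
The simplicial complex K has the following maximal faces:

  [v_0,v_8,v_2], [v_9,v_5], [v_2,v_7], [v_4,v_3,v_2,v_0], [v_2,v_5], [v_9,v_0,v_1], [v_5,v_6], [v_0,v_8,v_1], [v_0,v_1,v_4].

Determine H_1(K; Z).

Take the total order v_0 < v_1 < v_2 < v_3 < v_4 < v_5 < v_6 < v_7 < v_8 < v_9 on the vertex set. Then K (dimension 3) consists of the simplices:

  0-simplices (10): [v_0], [v_1], [v_2], [v_3], [v_4], [v_5], [v_6], [v_7], [v_8], [v_9]
  1-simplices (17): (17 of them)
  2-simplices (8): [v_0,v_1,v_4], [v_0,v_1,v_8], [v_0,v_1,v_9], [v_0,v_2,v_3], [v_0,v_2,v_4], [v_0,v_2,v_8], [v_0,v_3,v_4], [v_2,v_3,v_4]
  3-simplices (1): [v_0,v_2,v_3,v_4]

Hence C_0 ≅ Z^10, C_1 ≅ Z^17, C_2 ≅ Z^8, C_3 ≅ Z^1.

Boundary ∂_1: C_1 → C_0 is given by ∂[p,q] = [q] − [p]. For instance
  ∂[v_0,v_3] = [v_3] − [v_0].
This gives a 10×17 integer matrix of rank 9; reducing to Smith normal form yields diagonal entries (1,1,1,1,1,1,1,1,1).

The boundary map ∂_2: C_2 → C_1 sends each 2-simplex [p,q,r] to [q,r] − [p,r] + [p,q]. For instance
  ∂[v_0,v_2,v_8] = [v_2,v_8] − [v_0,v_8] + [v_0,v_2],
  ∂[v_0,v_2,v_4] = [v_2,v_4] − [v_0,v_4] + [v_0,v_2].
The 17×8 boundary matrix has rank 7 and Smith normal form diag(1,1,1,1,1,1,1).

Boundary ∂_3: C_3 → C_2 sends each 3-simplex σ to the alternating sum Σ_i (−1)^i (σ with its i-th vertex removed). For instance
  ∂[v_0,v_2,v_3,v_4] = [v_2,v_3,v_4] − [v_0,v_3,v_4] + [v_0,v_2,v_4] − [v_0,v_2,v_3].
The 8×1 boundary matrix has rank 1 and Smith normal form diag(1).

Reading off H_k = ker ∂_k / im ∂_{k+1}:

  H_1: rank ker ∂_1 − rank ∂_2 = (17 − 9) − 7 = 1, and the invariant factors of ∂_2 are all 1, so H_1 ≅ Z.

H_1 ≅ Z.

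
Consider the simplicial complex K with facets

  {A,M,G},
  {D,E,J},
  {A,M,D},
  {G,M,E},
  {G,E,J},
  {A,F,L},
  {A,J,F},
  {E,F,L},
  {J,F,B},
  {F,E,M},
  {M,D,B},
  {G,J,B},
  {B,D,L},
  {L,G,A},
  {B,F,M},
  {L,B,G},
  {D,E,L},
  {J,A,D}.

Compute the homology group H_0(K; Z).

Fix the vertex order A < B < D < E < F < G < J < L < M and write every simplex with vertices in increasing order. Then dim K = 2 and the simplices of K are:

  0-simplices (9): A, B, D, E, F, G, J, L, M
  1-simplices (27): AD, AF, AG, AJ, AL, AM, BD, BF, BG, BJ, BL, BM, DE, DJ, DL, DM, EF, EG, EJ, EL, EM, FJ, FL, FM, GJ, GL, GM
  2-simplices (18): ADJ, ADM, AFJ, AFL, AGL, AGM, BDL, BDM, BFJ, BFM, BGJ, BGL, DEJ, DEL, EFL, EFM, EGJ, EGM

so the chain groups are C_0 ≅ Z^9, C_1 ≅ Z^27, C_2 ≅ Z^18.

∂_1: C_1 → C_0 is given by ∂[p,q] = [q] − [p].
The 9×27 boundary matrix has rank 8 and Smith normal form diag(1,1,1,1,1,1,1,1).

∂_2: C_2 → C_1 acts by ∂[p,q,r] = [q,r] − [p,r] + [p,q]. For instance
  ∂AGM = GM − AM + AG,
  ∂BDM = DM − BM + BD.
This gives a 27×18 integer matrix of rank 17; reducing to Smith normal form yields diagonal entries (1,1,1,1,1,1,1,1,1,1,1,1,1,1,1,1,1).

Computing H_k = (kernel of ∂_k) / (image of ∂_{k+1}):

  H_0: rank C_0 − rank ∂_1 = 9 − 8 = 1, and the invariant factors of ∂_1 are all 1, so H_0 ≅ Z.

H_0 ≅ Z.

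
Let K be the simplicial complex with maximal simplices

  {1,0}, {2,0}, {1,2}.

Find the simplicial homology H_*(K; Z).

K has 3 vertices, 3 edges.
rank ∂_0 = 0, rank ∂_1 = 2 ⇒ b_0 = 3 − 0 − 2 = 1; all invariant factors of ∂_1 are 1 so no torsion. So H_0 = Z.
rank ∂_1 = 2, rank ∂_2 = 0 ⇒ b_1 = 3 − 2 − 0 = 1. So H_1 = Z.

H_0 = Z,  H_1 = Z.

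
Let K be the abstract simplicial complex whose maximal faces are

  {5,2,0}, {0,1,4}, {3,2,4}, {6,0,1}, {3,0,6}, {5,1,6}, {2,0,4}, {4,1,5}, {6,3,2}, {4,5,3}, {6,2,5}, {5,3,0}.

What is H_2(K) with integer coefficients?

H_2 = 0.

Fix the vertex order 0 < 1 < 2 < 3 < 4 < 5 < 6 and write every simplex with vertices in increasing order. Then dim K = 2 and the simplices of K are:

  0-simplices (7): [0], [1], [2], [3], [4], [5], [6]
  1-simplices (18): [0,1], [0,2], [0,3], [0,4], [0,5], [0,6], [1,4], [1,5], [1,6], [2,3], [2,4], [2,5], [2,6], [3,4], [3,5], [3,6], [4,5], [5,6]
  2-simplices (12): [0,1,4], [0,1,6], [0,2,4], [0,2,5], [0,3,5], [0,3,6], [1,4,5], [1,5,6], [2,3,4], [2,3,6], [2,5,6], [3,4,5]

so the chain groups are C_0 ≅ Z^7, C_1 ≅ Z^18, C_2 ≅ Z^12.

The boundary map ∂_1: C_1 → C_0 maps an edge to its endpoints' difference, ∂[p,q] = q − p.
This gives a 7×18 integer matrix of rank 6; reducing to Smith normal form yields diagonal entries (1,1,1,1,1,1).

∂_2: C_2 → C_1 sends each 2-simplex [p,q,r] to [q,r] − [p,r] + [p,q]. For instance
  ∂[1,4,5] = [4,5] − [1,5] + [1,4],
  ∂[1,5,6] = [5,6] − [1,6] + [1,5].
The 18×12 boundary matrix has rank 12 and Smith normal form diag(1,1,1,1,1,1,1,1,1,1,1,2).

Reading off H_k = ker ∂_k / im ∂_{k+1}:

  H_2: rank ker ∂_2 − rank ∂_3 = (12 − 12) − 0 = 0, and there is no ∂_3, so H_2 = 0.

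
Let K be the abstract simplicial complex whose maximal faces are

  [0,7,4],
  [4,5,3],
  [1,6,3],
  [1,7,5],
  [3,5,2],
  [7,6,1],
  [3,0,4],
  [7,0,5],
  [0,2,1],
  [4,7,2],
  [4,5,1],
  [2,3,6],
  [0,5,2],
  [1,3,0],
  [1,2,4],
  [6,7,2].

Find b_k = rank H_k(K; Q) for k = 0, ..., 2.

Take the total order 0 < 1 < 2 < 3 < 4 < 5 < 6 < 7 on the vertex set. Then K (dimension 2) consists of the simplices:

  0-simplices (8): [0], [1], [2], [3], [4], [5], [6], [7]
  1-simplices (24): (24 of them)
  2-simplices (16): [0,1,2], [0,1,3], [0,2,5], [0,3,4], [0,4,7], [0,5,7], [1,2,4], [1,3,6], [1,4,5], [1,5,7], [1,6,7], [2,3,5], [2,3,6], [2,4,7], [2,6,7], [3,4,5]

giving chain groups C_0 ≅ Z^8, C_1 ≅ Z^24, C_2 ≅ Z^16.

∂_1: C_1 → C_0 sends each edge [p,q] (with p < q) to q − p.
As a 8×24 matrix over Z this has rank 7, with invariant factors (1,1,1,1,1,1,1).

Boundary ∂_2: C_2 → C_1 maps a triangle to the signed sum of its edges. For instance
  ∂[1,3,6] = [3,6] − [1,6] + [1,3],
  ∂[0,1,3] = [1,3] − [0,3] + [0,1].
As a 24×16 matrix over Z this has rank 15, with invariant factors (1,1,1,1,1,1,1,1,1,1,1,1,1,1,1).

Now H_k = ker ∂_k / im ∂_{k+1}, so:

  H_0: rank C_0 − rank ∂_1 = 8 − 7 = 1, and the invariant factors of ∂_1 are all 1, so H_0 ≅ Z.
  H_1: rank ker ∂_1 − rank ∂_2 = (24 − 7) − 15 = 2, and the invariant factors of ∂_2 are all 1, so H_1 ≅ Z^2.
  H_2: rank ker ∂_2 − rank ∂_3 = (16 − 15) − 0 = 1, and there is no ∂_3, so H_2 ≅ Z.

Hence the Betti numbers are b_0 = 1, b_1 = 2, b_2 = 1.

b_0 = 1, b_1 = 2, b_2 = 1.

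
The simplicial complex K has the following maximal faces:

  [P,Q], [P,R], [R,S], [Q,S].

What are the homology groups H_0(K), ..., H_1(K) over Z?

Fix the vertex order P < Q < R < S and write every simplex with vertices in increasing order. Then dim K = 1 and the simplices of K are:

  0-simplices (4): P, Q, R, S
  1-simplices (4): PQ, PR, QS, RS

Hence C_0 ≅ Z^4, C_1 ≅ Z^4.

The boundary map ∂_1: C_1 → C_0 maps an edge to its endpoints' difference, ∂[p,q] = q − p.
This gives a 4×4 integer matrix of rank 3; reducing to Smith normal form yields diagonal entries (1,1,1).

From H_k ≅ ker(∂_k) / im(∂_{k+1}) we obtain:

  H_0: rank C_0 − rank ∂_1 = 4 − 3 = 1, and the invariant factors of ∂_1 are all 1, so H_0 = Z.
  H_1: rank ker ∂_1 − rank ∂_2 = (4 − 3) − 0 = 1, and there is no ∂_2, so H_1 = Z.

(K is a triangulation of the circle S^1.)

H_0 = Z,  H_1 = Z.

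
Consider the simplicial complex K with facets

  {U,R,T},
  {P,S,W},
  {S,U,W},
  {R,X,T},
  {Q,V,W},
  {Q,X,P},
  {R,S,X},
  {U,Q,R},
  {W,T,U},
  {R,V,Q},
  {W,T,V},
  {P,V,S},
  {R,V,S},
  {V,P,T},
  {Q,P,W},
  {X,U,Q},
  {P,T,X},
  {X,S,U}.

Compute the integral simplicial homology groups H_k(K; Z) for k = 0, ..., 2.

H_0 ≅ Z,  H_1 ≅ Z ⊕ Z/2,  H_2 = 0.

Fix the vertex order P < Q < R < S < T < U < V < W < X and write every simplex with vertices in increasing order. Then dim K = 2 and the simplices of K are:

  0-simplices (9): P, Q, R, S, T, U, V, W, X
  1-simplices (27): PQ, PS, PT, PV, PW, PX, QR, QU, QV, QW, QX, RS, RT, RU, RV, RX, SU, SV, SW, SX, TU, TV, TW, TX, UW, UX, VW
  2-simplices (18): PQW, PQX, PSV, PSW, PTV, PTX, QRU, QRV, QUX, QVW, RSV, RSX, RTU, RTX, SUW, SUX, TUW, TVW

giving chain groups C_0 ≅ Z^9, C_1 ≅ Z^27, C_2 ≅ Z^18.

∂_1: C_1 → C_0 maps an edge to its endpoints' difference, ∂[p,q] = q − p. For instance
  ∂TV = V − T.
The resulting 9×27 matrix has rank 8, and its Smith normal form has invariant factors (1,1,1,1,1,1,1,1).

∂_2: C_2 → C_1 sends each 2-simplex [p,q,r] to [q,r] − [p,r] + [p,q]. For instance
  ∂PQW = QW − PW + PQ,
  ∂TVW = VW − TW + TV.
As a 27×18 matrix over Z this has rank 18, with invariant factors (1,1,1,1,1,1,1,1,1,1,1,1,1,1,1,1,1,2).

From H_k ≅ ker(∂_k) / im(∂_{k+1}) we obtain:

  H_0: rank C_0 − rank ∂_1 = 9 − 8 = 1, and the invariant factors of ∂_1 are all 1, so H_0 ≅ Z.
  H_1: rank ker ∂_1 − rank ∂_2 = (27 − 8) − 18 = 1, and ∂_2 has invariant factor 2 > 1, so H_1 ≅ Z ⊕ Z/2.
  H_2: rank ker ∂_2 − rank ∂_3 = (18 − 18) − 0 = 0, and there is no ∂_3, so H_2 ≅ 0.

As a check, the Euler characteristic is 9 − 27 + 18 = 0, which agrees with 1 − 1 + 0 = 0.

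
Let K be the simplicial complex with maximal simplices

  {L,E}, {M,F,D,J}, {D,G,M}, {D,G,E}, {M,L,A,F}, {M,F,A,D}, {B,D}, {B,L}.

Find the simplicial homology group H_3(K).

H_3 ≅ 0.

Order the vertices as A < B < D < E < F < G < J < L < M. Listing each simplex with vertices in this order, K has dimension 3 with simplices:

  0-simplices (9): A, B, D, E, F, G, J, L, M
  1-simplices (19): AD, AF, AL, AM, BD, BL, DE, DF, DG, DJ, DM, EG, EL, FJ, FL, FM, GM, JM, LM
  2-simplices (12): ADF, ADM, AFL, AFM, ALM, DEG, DFJ, DFM, DGM, DJM, FJM, FLM
  3-simplices (3): ADFM, AFLM, DFJM

giving chain groups C_0 ≅ Z^9, C_1 ≅ Z^19, C_2 ≅ Z^12, C_3 ≅ Z^3.

Boundary ∂_1: C_1 → C_0 sends each edge [p,q] (with p < q) to q − p. For instance
  ∂AD = D − A.
This gives a 9×19 integer matrix of rank 8; reducing to Smith normal form yields diagonal entries (1,1,1,1,1,1,1,1).

∂_2: C_2 → C_1 sends each 2-simplex [p,q,r] to [q,r] − [p,r] + [p,q]. For instance
  ∂DFJ = FJ − DJ + DF,
  ∂AFL = FL − AL + AF.
This gives a 19×12 integer matrix of rank 9; reducing to Smith normal form yields diagonal entries (1,1,1,1,1,1,1,1,1).

∂_3: C_3 → C_2 sends each 3-simplex σ to the alternating sum Σ_i (−1)^i (σ with its i-th vertex removed). For instance
  ∂DFJM = FJM − DJM + DFM − DFJ,
  ∂AFLM = FLM − ALM + AFM − AFL.
As a 12×3 matrix over Z this has rank 3, with invariant factors (1,1,1).

From H_k ≅ ker(∂_k) / im(∂_{k+1}) we obtain:

  H_3: rank ker ∂_3 − rank ∂_4 = (3 − 3) − 0 = 0, and there is no ∂_4, so H_3 ≅ 0.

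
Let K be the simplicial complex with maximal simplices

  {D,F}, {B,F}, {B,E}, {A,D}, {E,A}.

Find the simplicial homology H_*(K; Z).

H_0 ≅ Z,  H_1 ≅ Z.

We work with the vertex ordering A < B < D < E < F. The simplices of K, each written with vertices in increasing order, are:

  0-simplices (5): A, B, D, E, F
  1-simplices (5): AD, AE, BE, BF, DF

Hence C_0 ≅ Z^5, C_1 ≅ Z^5.

The boundary map ∂_1: C_1 → C_0 is given by ∂[p,q] = [q] − [p].
The 5×5 boundary matrix has rank 4 and Smith normal form diag(1,1,1,1).

Reading off H_k = ker ∂_k / im ∂_{k+1}:

  H_0: rank C_0 − rank ∂_1 = 5 − 4 = 1, and the invariant factors of ∂_1 are all 1, so H_0 ≅ Z.
  H_1: rank ker ∂_1 − rank ∂_2 = (5 − 4) − 0 = 1, and there is no ∂_2, so H_1 ≅ Z.

As a check, the Euler characteristic is 5 − 5 = 0, which agrees with 1 − 1 = 0.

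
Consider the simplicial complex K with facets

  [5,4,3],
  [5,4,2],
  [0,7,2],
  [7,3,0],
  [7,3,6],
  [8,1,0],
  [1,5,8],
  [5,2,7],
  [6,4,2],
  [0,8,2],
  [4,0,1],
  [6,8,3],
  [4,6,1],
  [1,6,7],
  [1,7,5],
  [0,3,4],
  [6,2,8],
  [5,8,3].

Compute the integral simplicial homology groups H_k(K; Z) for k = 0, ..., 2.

H_0 ≅ Z,  H_1 ≅ Z^2,  H_2 ≅ Z.

K has 9 vertices, 27 edges, 18 triangles.
rank ∂_0 = 0, rank ∂_1 = 8 ⇒ b_0 = 9 − 0 − 8 = 1; all invariant factors of ∂_1 are 1 so no torsion. So H_0 = Z.
rank ∂_1 = 8, rank ∂_2 = 17 ⇒ b_1 = 27 − 8 − 17 = 2; all invariant factors of ∂_2 are 1 so no torsion. So H_1 = Z^2.
rank ∂_2 = 17, rank ∂_3 = 0 ⇒ b_2 = 18 − 17 − 0 = 1. So H_2 = Z.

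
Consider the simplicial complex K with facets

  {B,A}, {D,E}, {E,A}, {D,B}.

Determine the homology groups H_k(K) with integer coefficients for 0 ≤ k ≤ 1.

H_0 = Z,  H_1 = Z.

Order the vertices as A < B < D < E. Listing each simplex with vertices in this order, K has dimension 1 with simplices:

  0-simplices (4): A, B, D, E
  1-simplices (4): AB, AE, BD, DE

giving chain groups C_0 ≅ Z^4, C_1 ≅ Z^4.

∂_1: C_1 → C_0 sends each edge [p,q] (with p < q) to q − p. For instance
  ∂BD = D − B.
This gives a 4×4 integer matrix of rank 3; reducing to Smith normal form yields diagonal entries (1,1,1).

Reading off H_k = ker ∂_k / im ∂_{k+1}:

  H_0: rank C_0 − rank ∂_1 = 4 − 3 = 1, and the invariant factors of ∂_1 are all 1, so H_0 ≅ Z.
  H_1: rank ker ∂_1 − rank ∂_2 = (4 − 3) − 0 = 1, and there is no ∂_2, so H_1 ≅ Z.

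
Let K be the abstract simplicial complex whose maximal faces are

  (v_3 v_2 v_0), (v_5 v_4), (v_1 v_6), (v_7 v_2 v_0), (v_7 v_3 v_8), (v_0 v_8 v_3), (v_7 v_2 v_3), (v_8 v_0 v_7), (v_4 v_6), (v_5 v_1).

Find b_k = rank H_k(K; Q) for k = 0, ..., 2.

b_0 = 2, b_1 = 1, b_2 = 1.

Order the vertices as v_0 < v_1 < v_2 < v_3 < v_4 < v_5 < v_6 < v_7 < v_8. Listing each simplex with vertices in this order, K has dimension 2 with simplices:

  0-simplices (9): [v_0], [v_1], [v_2], [v_3], [v_4], [v_5], [v_6], [v_7], [v_8]
  1-simplices (13): [v_0,v_2], [v_0,v_3], [v_0,v_7], [v_0,v_8], [v_1,v_5], [v_1,v_6], [v_2,v_3], [v_2,v_7], [v_3,v_7], [v_3,v_8], [v_4,v_5], [v_4,v_6], [v_7,v_8]
  2-simplices (6): [v_0,v_2,v_3], [v_0,v_2,v_7], [v_0,v_3,v_8], [v_0,v_7,v_8], [v_2,v_3,v_7], [v_3,v_7,v_8]

Hence C_0 ≅ Z^9, C_1 ≅ Z^13, C_2 ≅ Z^6.

The boundary map ∂_1: C_1 → C_0 maps an edge to its endpoints' difference, ∂[p,q] = q − p. For instance
  ∂[v_0,v_8] = [v_8] − [v_0].
As a 9×13 matrix over Z this has rank 7, with invariant factors (1,1,1,1,1,1,1).

The boundary map ∂_2: C_2 → C_1 acts by ∂[p,q,r] = [q,r] − [p,r] + [p,q]. For instance
  ∂[v_0,v_2,v_3] = [v_2,v_3] − [v_0,v_3] + [v_0,v_2],
  ∂[v_0,v_7,v_8] = [v_7,v_8] − [v_0,v_8] + [v_0,v_7].
As a 13×6 matrix over Z this has rank 5, with invariant factors (1,1,1,1,1).

Computing H_k = (kernel of ∂_k) / (image of ∂_{k+1}):

  H_0: rank C_0 − rank ∂_1 = 9 − 7 = 2, and the invariant factors of ∂_1 are all 1, so H_0 = Z^2.
  H_1: rank ker ∂_1 − rank ∂_2 = (13 − 7) − 5 = 1, and the invariant factors of ∂_2 are all 1, so H_1 = Z.
  H_2: rank ker ∂_2 − rank ∂_3 = (6 − 5) − 0 = 1, and there is no ∂_3, so H_2 = Z.

Hence the Betti numbers are b_0 = 2, b_1 = 1, b_2 = 1.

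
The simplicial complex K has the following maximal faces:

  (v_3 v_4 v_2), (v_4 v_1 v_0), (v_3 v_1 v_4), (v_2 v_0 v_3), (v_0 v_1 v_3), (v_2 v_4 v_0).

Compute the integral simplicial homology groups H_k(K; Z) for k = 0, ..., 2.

Order the vertices as v_0 < v_1 < v_2 < v_3 < v_4. Listing each simplex with vertices in this order, K has dimension 2 with simplices:

  0-simplices (5): [v_0], [v_1], [v_2], [v_3], [v_4]
  1-simplices (9): [v_0,v_1], [v_0,v_2], [v_0,v_3], [v_0,v_4], [v_1,v_3], [v_1,v_4], [v_2,v_3], [v_2,v_4], [v_3,v_4]
  2-simplices (6): [v_0,v_1,v_3], [v_0,v_1,v_4], [v_0,v_2,v_3], [v_0,v_2,v_4], [v_1,v_3,v_4], [v_2,v_3,v_4]

giving chain groups C_0 ≅ Z^5, C_1 ≅ Z^9, C_2 ≅ Z^6.

Boundary ∂_1: C_1 → C_0 maps an edge to its endpoints' difference, ∂[p,q] = q − p. For instance
  ∂[v_3,v_4] = [v_4] − [v_3].
The 5×9 boundary matrix has rank 4 and Smith normal form diag(1,1,1,1).

∂_2: C_2 → C_1 acts by ∂[p,q,r] = [q,r] − [p,r] + [p,q]. For instance
  ∂[v_2,v_3,v_4] = [v_3,v_4] − [v_2,v_4] + [v_2,v_3],
  ∂[v_1,v_3,v_4] = [v_3,v_4] − [v_1,v_4] + [v_1,v_3].
As a 9×6 matrix over Z this has rank 5, with invariant factors (1,1,1,1,1).

From H_k ≅ ker(∂_k) / im(∂_{k+1}) we obtain:

  H_0: rank C_0 − rank ∂_1 = 5 − 4 = 1, and the invariant factors of ∂_1 are all 1, so H_0 ≅ Z.
  H_1: rank ker ∂_1 − rank ∂_2 = (9 − 4) − 5 = 0, and the invariant factors of ∂_2 are all 1, so H_1 ≅ 0.
  H_2: rank ker ∂_2 − rank ∂_3 = (6 − 5) − 0 = 1, and there is no ∂_3, so H_2 ≅ Z.

(K is a triangulation of the 2-sphere S^2.)

H_0 ≅ Z,  H_1 = 0,  H_2 ≅ Z.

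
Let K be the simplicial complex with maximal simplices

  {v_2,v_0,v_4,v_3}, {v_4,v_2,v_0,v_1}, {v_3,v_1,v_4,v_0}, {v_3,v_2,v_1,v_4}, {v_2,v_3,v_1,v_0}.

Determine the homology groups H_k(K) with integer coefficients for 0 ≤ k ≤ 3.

H_0 = Z,  H_1 = 0,  H_2 = 0,  H_3 = Z.

Fix the vertex order v_0 < v_1 < v_2 < v_3 < v_4 and write every simplex with vertices in increasing order. Then dim K = 3 and the simplices of K are:

  0-simplices (5): [v_0], [v_1], [v_2], [v_3], [v_4]
  1-simplices (10): [v_0,v_1], [v_0,v_2], [v_0,v_3], [v_0,v_4], [v_1,v_2], [v_1,v_3], [v_1,v_4], [v_2,v_3], [v_2,v_4], [v_3,v_4]
  2-simplices (10): [v_0,v_1,v_2], [v_0,v_1,v_3], [v_0,v_1,v_4], [v_0,v_2,v_3], [v_0,v_2,v_4], [v_0,v_3,v_4], [v_1,v_2,v_3], [v_1,v_2,v_4], [v_1,v_3,v_4], [v_2,v_3,v_4]
  3-simplices (5): [v_0,v_1,v_2,v_3], [v_0,v_1,v_2,v_4], [v_0,v_1,v_3,v_4], [v_0,v_2,v_3,v_4], [v_1,v_2,v_3,v_4]

Hence C_0 ≅ Z^5, C_1 ≅ Z^10, C_2 ≅ Z^10, C_3 ≅ Z^5.

∂_1: C_1 → C_0 is given by ∂[p,q] = [q] − [p]. For instance
  ∂[v_2,v_4] = [v_4] − [v_2].
This gives a 5×10 integer matrix of rank 4; reducing to Smith normal form yields diagonal entries (1,1,1,1).

Boundary ∂_2: C_2 → C_1 acts by ∂[p,q,r] = [q,r] − [p,r] + [p,q]. For instance
  ∂[v_0,v_1,v_4] = [v_1,v_4] − [v_0,v_4] + [v_0,v_1],
  ∂[v_0,v_2,v_3] = [v_2,v_3] − [v_0,v_3] + [v_0,v_2].
The resulting 10×10 matrix has rank 6, and its Smith normal form has invariant factors (1,1,1,1,1,1).

Boundary ∂_3: C_3 → C_2 sends each 3-simplex σ to the alternating sum Σ_i (−1)^i (σ with its i-th vertex removed). For instance
  ∂[v_0,v_1,v_2,v_3] = [v_1,v_2,v_3] − [v_0,v_2,v_3] + [v_0,v_1,v_3] − [v_0,v_1,v_2],
  ∂[v_0,v_1,v_2,v_4] = [v_1,v_2,v_4] − [v_0,v_2,v_4] + [v_0,v_1,v_4] − [v_0,v_1,v_2].
As a 10×5 matrix over Z this has rank 4, with invariant factors (1,1,1,1).

Computing H_k = (kernel of ∂_k) / (image of ∂_{k+1}):

  H_0: rank C_0 − rank ∂_1 = 5 − 4 = 1, and the invariant factors of ∂_1 are all 1, so H_0 ≅ Z.
  H_1: rank ker ∂_1 − rank ∂_2 = (10 − 4) − 6 = 0, and the invariant factors of ∂_2 are all 1, so H_1 ≅ 0.
  H_2: rank ker ∂_2 − rank ∂_3 = (10 − 6) − 4 = 0, and the invariant factors of ∂_3 are all 1, so H_2 ≅ 0.
  H_3: rank ker ∂_3 − rank ∂_4 = (5 − 4) − 0 = 1, and there is no ∂_4, so H_3 ≅ Z.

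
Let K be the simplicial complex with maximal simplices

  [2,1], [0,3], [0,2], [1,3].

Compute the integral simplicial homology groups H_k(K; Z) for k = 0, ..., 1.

H_0 = Z,  H_1 = Z.

Order the vertices as 0 < 1 < 2 < 3. Listing each simplex with vertices in this order, K has dimension 1 with simplices:

  0-simplices (4): [0], [1], [2], [3]
  1-simplices (4): [0,2], [0,3], [1,2], [1,3]

Hence C_0 ≅ Z^4, C_1 ≅ Z^4.

Boundary ∂_1: C_1 → C_0 sends each edge [p,q] (with p < q) to q − p. For instance
  ∂[1,2] = [2] − [1].
As a 4×4 matrix over Z this has rank 3, with invariant factors (1,1,1).

Computing H_k = (kernel of ∂_k) / (image of ∂_{k+1}):

  H_0: rank C_0 − rank ∂_1 = 4 − 3 = 1, and the invariant factors of ∂_1 are all 1, so H_0 ≅ Z.
  H_1: rank ker ∂_1 − rank ∂_2 = (4 − 3) − 0 = 1, and there is no ∂_2, so H_1 ≅ Z.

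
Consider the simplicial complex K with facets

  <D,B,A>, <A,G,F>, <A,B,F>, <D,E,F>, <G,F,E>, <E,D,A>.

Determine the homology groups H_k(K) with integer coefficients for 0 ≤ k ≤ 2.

K has 6 vertices, 12 edges, 6 triangles.
rank ∂_0 = 0, rank ∂_1 = 5 ⇒ b_0 = 6 − 0 − 5 = 1; all invariant factors of ∂_1 are 1 so no torsion. So H_0 = Z.
rank ∂_1 = 5, rank ∂_2 = 6 ⇒ b_1 = 12 − 5 − 6 = 1; all invariant factors of ∂_2 are 1 so no torsion. So H_1 = Z.
rank ∂_2 = 6, rank ∂_3 = 0 ⇒ b_2 = 6 − 6 − 0 = 0. So H_2 = 0.

H_0 = Z,  H_1 = Z,  H_2 = 0.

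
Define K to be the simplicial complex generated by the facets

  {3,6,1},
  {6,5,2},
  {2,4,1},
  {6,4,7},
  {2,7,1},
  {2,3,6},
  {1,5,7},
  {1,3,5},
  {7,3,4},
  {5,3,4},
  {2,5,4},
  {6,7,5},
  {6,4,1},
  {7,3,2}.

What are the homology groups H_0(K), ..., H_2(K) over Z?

H_0 = Z,  H_1 = Z^2,  H_2 = Z.

Fix the vertex order 1 < 2 < 3 < 4 < 5 < 6 < 7 and write every simplex with vertices in increasing order. Then dim K = 2 and the simplices of K are:

  0-simplices (7): [1], [2], [3], [4], [5], [6], [7]
  1-simplices (21): [1,2], [1,3], [1,4], [1,5], [1,6], [1,7], [2,3], [2,4], [2,5], [2,6], [2,7], [3,4], [3,5], [3,6], [3,7], [4,5], [4,6], [4,7], [5,6], [5,7], [6,7]
  2-simplices (14): [1,2,4], [1,2,7], [1,3,5], [1,3,6], [1,4,6], [1,5,7], [2,3,6], [2,3,7], [2,4,5], [2,5,6], [3,4,5], [3,4,7], [4,6,7], [5,6,7]

so the chain groups are C_0 ≅ Z^7, C_1 ≅ Z^21, C_2 ≅ Z^14.

∂_1: C_1 → C_0 is given by ∂[p,q] = [q] − [p].
The 7×21 boundary matrix has rank 6 and Smith normal form diag(1,1,1,1,1,1).

Boundary ∂_2: C_2 → C_1 maps a triangle to the signed sum of its edges. For instance
  ∂[1,2,4] = [2,4] − [1,4] + [1,2],
  ∂[1,3,5] = [3,5] − [1,5] + [1,3].
As a 21×14 matrix over Z this has rank 13, with invariant factors (1,1,1,1,1,1,1,1,1,1,1,1,1).

Computing H_k = (kernel of ∂_k) / (image of ∂_{k+1}):

  H_0: rank C_0 − rank ∂_1 = 7 − 6 = 1, and the invariant factors of ∂_1 are all 1, so H_0 = Z.
  H_1: rank ker ∂_1 − rank ∂_2 = (21 − 6) − 13 = 2, and the invariant factors of ∂_2 are all 1, so H_1 = Z^2.
  H_2: rank ker ∂_2 − rank ∂_3 = (14 − 13) − 0 = 1, and there is no ∂_3, so H_2 = Z.

As a check, the Euler characteristic is 7 − 21 + 14 = 0, which agrees with 1 − 2 + 1 = 0.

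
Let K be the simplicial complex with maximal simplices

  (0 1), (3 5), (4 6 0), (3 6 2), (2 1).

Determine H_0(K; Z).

Take the total order 0 < 1 < 2 < 3 < 4 < 5 < 6 on the vertex set. Then K (dimension 2) consists of the simplices:

  0-simplices (7): [0], [1], [2], [3], [4], [5], [6]
  1-simplices (9): [0,1], [0,4], [0,6], [1,2], [2,3], [2,6], [3,5], [3,6], [4,6]
  2-simplices (2): [0,4,6], [2,3,6]

so the chain groups are C_0 ≅ Z^7, C_1 ≅ Z^9, C_2 ≅ Z^2.

The boundary map ∂_1: C_1 → C_0 maps an edge to its endpoints' difference, ∂[p,q] = q − p.
This gives a 7×9 integer matrix of rank 6; reducing to Smith normal form yields diagonal entries (1,1,1,1,1,1).

Boundary ∂_2: C_2 → C_1 maps a triangle to the signed sum of its edges. For instance
  ∂[0,4,6] = [4,6] − [0,6] + [0,4],
  ∂[2,3,6] = [3,6] − [2,6] + [2,3].
As a 9×2 matrix over Z this has rank 2, with invariant factors (1,1).

From H_k ≅ ker(∂_k) / im(∂_{k+1}) we obtain:

  H_0: rank C_0 − rank ∂_1 = 7 − 6 = 1, and the invariant factors of ∂_1 are all 1, so H_0 = Z.

H_0 ≅ Z.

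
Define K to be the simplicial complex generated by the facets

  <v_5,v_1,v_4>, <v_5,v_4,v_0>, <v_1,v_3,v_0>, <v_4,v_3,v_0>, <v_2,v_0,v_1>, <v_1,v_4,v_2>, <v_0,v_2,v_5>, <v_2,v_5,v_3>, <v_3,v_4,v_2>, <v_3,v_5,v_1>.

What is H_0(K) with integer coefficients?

H_0 = Z.

We work with the vertex ordering v_0 < v_1 < v_2 < v_3 < v_4 < v_5. The simplices of K, each written with vertices in increasing order, are:

  0-simplices (6): [v_0], [v_1], [v_2], [v_3], [v_4], [v_5]
  1-simplices (15): (15 of them)
  2-simplices (10): [v_0,v_1,v_2], [v_0,v_1,v_3], [v_0,v_2,v_5], [v_0,v_3,v_4], [v_0,v_4,v_5], [v_1,v_2,v_4], [v_1,v_3,v_5], [v_1,v_4,v_5], [v_2,v_3,v_4], [v_2,v_3,v_5]

so the chain groups are C_0 ≅ Z^6, C_1 ≅ Z^15, C_2 ≅ Z^10.

The boundary map ∂_1: C_1 → C_0 maps an edge to its endpoints' difference, ∂[p,q] = q − p. For instance
  ∂[v_0,v_4] = [v_4] − [v_0].
The 6×15 boundary matrix has rank 5 and Smith normal form diag(1,1,1,1,1).

Boundary ∂_2: C_2 → C_1 sends each 2-simplex [p,q,r] to [q,r] − [p,r] + [p,q]. For instance
  ∂[v_0,v_3,v_4] = [v_3,v_4] − [v_0,v_4] + [v_0,v_3],
  ∂[v_1,v_2,v_4] = [v_2,v_4] − [v_1,v_4] + [v_1,v_2].
This gives a 15×10 integer matrix of rank 10; reducing to Smith normal form yields diagonal entries (1,1,1,1,1,1,1,1,1,2).

Reading off H_k = ker ∂_k / im ∂_{k+1}:

  H_0: rank C_0 − rank ∂_1 = 6 − 5 = 1, and the invariant factors of ∂_1 are all 1, so H_0 = Z.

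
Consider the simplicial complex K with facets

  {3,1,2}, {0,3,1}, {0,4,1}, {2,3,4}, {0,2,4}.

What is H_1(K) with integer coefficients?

H_1 = Z.

Order the vertices as 0 < 1 < 2 < 3 < 4. Listing each simplex with vertices in this order, K has dimension 2 with simplices:

  0-simplices (5): [0], [1], [2], [3], [4]
  1-simplices (10): [0,1], [0,2], [0,3], [0,4], [1,2], [1,3], [1,4], [2,3], [2,4], [3,4]
  2-simplices (5): [0,1,3], [0,1,4], [0,2,4], [1,2,3], [2,3,4]

so the chain groups are C_0 ≅ Z^5, C_1 ≅ Z^10, C_2 ≅ Z^5.

Boundary ∂_1: C_1 → C_0 sends each edge [p,q] (with p < q) to q − p.
As a 5×10 matrix over Z this has rank 4, with invariant factors (1,1,1,1).

Boundary ∂_2: C_2 → C_1 maps a triangle to the signed sum of its edges. For instance
  ∂[0,1,3] = [1,3] − [0,3] + [0,1],
  ∂[2,3,4] = [3,4] − [2,4] + [2,3].
The resulting 10×5 matrix has rank 5, and its Smith normal form has invariant factors (1,1,1,1,1).

Computing H_k = (kernel of ∂_k) / (image of ∂_{k+1}):

  H_1: rank ker ∂_1 − rank ∂_2 = (10 − 4) − 5 = 1, and the invariant factors of ∂_2 are all 1, so H_1 = Z.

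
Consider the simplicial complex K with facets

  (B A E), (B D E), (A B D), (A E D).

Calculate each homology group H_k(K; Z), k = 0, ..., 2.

H_0 = Z,  H_1 = 0,  H_2 = Z.

Fix the vertex order A < B < D < E and write every simplex with vertices in increasing order. Then dim K = 2 and the simplices of K are:

  0-simplices (4): A, B, D, E
  1-simplices (6): AB, AD, AE, BD, BE, DE
  2-simplices (4): ABD, ABE, ADE, BDE

so the chain groups are C_0 ≅ Z^4, C_1 ≅ Z^6, C_2 ≅ Z^4.

∂_1: C_1 → C_0 is given by ∂[p,q] = [q] − [p]. For instance
  ∂AE = E − A.
This gives a 4×6 integer matrix of rank 3; reducing to Smith normal form yields diagonal entries (1,1,1).

The boundary map ∂_2: C_2 → C_1 sends each 2-simplex [p,q,r] to [q,r] − [p,r] + [p,q]. For instance
  ∂ABD = BD − AD + AB,
  ∂ABE = BE − AE + AB.
This gives a 6×4 integer matrix of rank 3; reducing to Smith normal form yields diagonal entries (1,1,1).

Reading off H_k = ker ∂_k / im ∂_{k+1}:

  H_0: rank C_0 − rank ∂_1 = 4 − 3 = 1, and the invariant factors of ∂_1 are all 1, so H_0 ≅ Z.
  H_1: rank ker ∂_1 − rank ∂_2 = (6 − 3) − 3 = 0, and the invariant factors of ∂_2 are all 1, so H_1 ≅ 0.
  H_2: rank ker ∂_2 − rank ∂_3 = (4 − 3) − 0 = 1, and there is no ∂_3, so H_2 ≅ Z.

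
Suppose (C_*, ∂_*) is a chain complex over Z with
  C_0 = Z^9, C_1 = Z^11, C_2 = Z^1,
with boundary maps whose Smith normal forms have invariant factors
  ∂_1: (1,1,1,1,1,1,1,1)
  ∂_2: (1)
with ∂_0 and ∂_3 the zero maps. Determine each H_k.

H_0: b_0 = 9 − 0 − 8 = 1; torsion from ∂_1 factors > 1: none. So H_0 = Z.
H_1: b_1 = 11 − 8 − 1 = 2; torsion from ∂_2 factors > 1: none. So H_1 = Z^2.
H_2: b_2 = 1 − 1 − 0 = 0; torsion from ∂_3 factors > 1: none. So H_2 = 0.

H_0 = Z,  H_1 = Z^2,  H_2 = 0.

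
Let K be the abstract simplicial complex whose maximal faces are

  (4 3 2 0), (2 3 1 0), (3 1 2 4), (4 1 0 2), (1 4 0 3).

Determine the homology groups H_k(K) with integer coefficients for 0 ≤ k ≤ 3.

H_0 ≅ Z,  H_1 = 0,  H_2 = 0,  H_3 ≅ Z.

Order the vertices as 0 < 1 < 2 < 3 < 4. Listing each simplex with vertices in this order, K has dimension 3 with simplices:

  0-simplices (5): [0], [1], [2], [3], [4]
  1-simplices (10): [0,1], [0,2], [0,3], [0,4], [1,2], [1,3], [1,4], [2,3], [2,4], [3,4]
  2-simplices (10): [0,1,2], [0,1,3], [0,1,4], [0,2,3], [0,2,4], [0,3,4], [1,2,3], [1,2,4], [1,3,4], [2,3,4]
  3-simplices (5): [0,1,2,3], [0,1,2,4], [0,1,3,4], [0,2,3,4], [1,2,3,4]

so the chain groups are C_0 ≅ Z^5, C_1 ≅ Z^10, C_2 ≅ Z^10, C_3 ≅ Z^5.

The boundary map ∂_1: C_1 → C_0 sends each edge [p,q] (with p < q) to q − p. For instance
  ∂[2,3] = [3] − [2].
This gives a 5×10 integer matrix of rank 4; reducing to Smith normal form yields diagonal entries (1,1,1,1).

Boundary ∂_2: C_2 → C_1 maps a triangle to the signed sum of its edges. For instance
  ∂[0,3,4] = [3,4] − [0,4] + [0,3],
  ∂[2,3,4] = [3,4] − [2,4] + [2,3].
As a 10×10 matrix over Z this has rank 6, with invariant factors (1,1,1,1,1,1).

Boundary ∂_3: C_3 → C_2 sends each 3-simplex σ to the alternating sum Σ_i (−1)^i (σ with its i-th vertex removed). For instance
  ∂[0,1,2,4] = [1,2,4] − [0,2,4] + [0,1,4] − [0,1,2],
  ∂[0,1,2,3] = [1,2,3] − [0,2,3] + [0,1,3] − [0,1,2].
The resulting 10×5 matrix has rank 4, and its Smith normal form has invariant factors (1,1,1,1).

From H_k ≅ ker(∂_k) / im(∂_{k+1}) we obtain:

  H_0: rank C_0 − rank ∂_1 = 5 − 4 = 1, and the invariant factors of ∂_1 are all 1, so H_0 = Z.
  H_1: rank ker ∂_1 − rank ∂_2 = (10 − 4) − 6 = 0, and the invariant factors of ∂_2 are all 1, so H_1 = 0.
  H_2: rank ker ∂_2 − rank ∂_3 = (10 − 6) − 4 = 0, and the invariant factors of ∂_3 are all 1, so H_2 = 0.
  H_3: rank ker ∂_3 − rank ∂_4 = (5 − 4) − 0 = 1, and there is no ∂_4, so H_3 = Z.

As a check, the Euler characteristic is 5 − 10 + 10 − 5 = 0, which agrees with 1 − 0 + 0 − 1 = 0.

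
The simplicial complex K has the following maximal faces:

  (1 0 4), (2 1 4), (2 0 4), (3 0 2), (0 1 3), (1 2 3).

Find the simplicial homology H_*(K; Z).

H_0 = Z,  H_1 = 0,  H_2 = Z.

Order the vertices as 0 < 1 < 2 < 3 < 4. Listing each simplex with vertices in this order, K has dimension 2 with simplices:

  0-simplices (5): [0], [1], [2], [3], [4]
  1-simplices (9): [0,1], [0,2], [0,3], [0,4], [1,2], [1,3], [1,4], [2,3], [2,4]
  2-simplices (6): [0,1,3], [0,1,4], [0,2,3], [0,2,4], [1,2,3], [1,2,4]

so the chain groups are C_0 ≅ Z^5, C_1 ≅ Z^9, C_2 ≅ Z^6.

The boundary map ∂_1: C_1 → C_0 sends each edge [p,q] (with p < q) to q − p.
This gives a 5×9 integer matrix of rank 4; reducing to Smith normal form yields diagonal entries (1,1,1,1).

Boundary ∂_2: C_2 → C_1 sends each 2-simplex [p,q,r] to [q,r] − [p,r] + [p,q]. For instance
  ∂[1,2,3] = [2,3] − [1,3] + [1,2],
  ∂[1,2,4] = [2,4] − [1,4] + [1,2].
The resulting 9×6 matrix has rank 5, and its Smith normal form has invariant factors (1,1,1,1,1).

Reading off H_k = ker ∂_k / im ∂_{k+1}:

  H_0: rank C_0 − rank ∂_1 = 5 − 4 = 1, and the invariant factors of ∂_1 are all 1, so H_0 ≅ Z.
  H_1: rank ker ∂_1 − rank ∂_2 = (9 − 4) − 5 = 0, and the invariant factors of ∂_2 are all 1, so H_1 ≅ 0.
  H_2: rank ker ∂_2 − rank ∂_3 = (6 − 5) − 0 = 1, and there is no ∂_3, so H_2 ≅ Z.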